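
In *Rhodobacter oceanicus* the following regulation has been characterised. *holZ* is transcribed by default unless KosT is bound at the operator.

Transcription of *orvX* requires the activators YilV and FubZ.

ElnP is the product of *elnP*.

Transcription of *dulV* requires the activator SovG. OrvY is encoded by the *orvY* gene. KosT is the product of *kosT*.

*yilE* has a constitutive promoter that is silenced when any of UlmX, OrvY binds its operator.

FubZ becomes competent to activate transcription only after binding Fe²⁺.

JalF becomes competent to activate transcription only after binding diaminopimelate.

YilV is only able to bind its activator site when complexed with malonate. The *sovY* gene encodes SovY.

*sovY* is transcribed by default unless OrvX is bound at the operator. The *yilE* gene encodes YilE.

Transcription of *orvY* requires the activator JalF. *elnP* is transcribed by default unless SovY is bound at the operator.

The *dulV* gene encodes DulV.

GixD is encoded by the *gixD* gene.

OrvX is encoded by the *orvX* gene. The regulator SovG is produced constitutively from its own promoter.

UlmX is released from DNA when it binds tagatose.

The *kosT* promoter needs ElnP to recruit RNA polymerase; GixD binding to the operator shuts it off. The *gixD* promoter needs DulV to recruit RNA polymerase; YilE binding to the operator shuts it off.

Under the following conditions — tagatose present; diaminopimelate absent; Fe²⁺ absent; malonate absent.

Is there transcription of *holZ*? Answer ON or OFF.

Malonate is absent, so YilV is inactive.
Fe²⁺ is absent, so FubZ is inactive.
Required activator YilV is absent, so *orvX* is not transcribed.
So OrvX is not produced.
With no repressor bound, *sovY* is transcribed.
So SovY is produced and active.
With repressor SovY bound, *elnP* is not transcribed.
So ElnP is not produced.
Tagatose is present, so UlmX is inactive.
Diaminopimelate is absent, so JalF is inactive.
Required activator JalF is absent, so *orvY* is not transcribed.
So OrvY is not produced.
With no repressor bound, *yilE* is transcribed.
So YilE is produced and active.
SovG is produced constitutively and is active.
No repressor is bound and SovG is active, so *dulV* is transcribed.
So DulV is produced and active.
With repressor YilE bound, *gixD* is not transcribed.
So GixD is not produced.
Required activator ElnP is absent, so *kosT* is not transcribed.
So KosT is not produced.
With no repressor bound, *holZ* is transcribed.

ON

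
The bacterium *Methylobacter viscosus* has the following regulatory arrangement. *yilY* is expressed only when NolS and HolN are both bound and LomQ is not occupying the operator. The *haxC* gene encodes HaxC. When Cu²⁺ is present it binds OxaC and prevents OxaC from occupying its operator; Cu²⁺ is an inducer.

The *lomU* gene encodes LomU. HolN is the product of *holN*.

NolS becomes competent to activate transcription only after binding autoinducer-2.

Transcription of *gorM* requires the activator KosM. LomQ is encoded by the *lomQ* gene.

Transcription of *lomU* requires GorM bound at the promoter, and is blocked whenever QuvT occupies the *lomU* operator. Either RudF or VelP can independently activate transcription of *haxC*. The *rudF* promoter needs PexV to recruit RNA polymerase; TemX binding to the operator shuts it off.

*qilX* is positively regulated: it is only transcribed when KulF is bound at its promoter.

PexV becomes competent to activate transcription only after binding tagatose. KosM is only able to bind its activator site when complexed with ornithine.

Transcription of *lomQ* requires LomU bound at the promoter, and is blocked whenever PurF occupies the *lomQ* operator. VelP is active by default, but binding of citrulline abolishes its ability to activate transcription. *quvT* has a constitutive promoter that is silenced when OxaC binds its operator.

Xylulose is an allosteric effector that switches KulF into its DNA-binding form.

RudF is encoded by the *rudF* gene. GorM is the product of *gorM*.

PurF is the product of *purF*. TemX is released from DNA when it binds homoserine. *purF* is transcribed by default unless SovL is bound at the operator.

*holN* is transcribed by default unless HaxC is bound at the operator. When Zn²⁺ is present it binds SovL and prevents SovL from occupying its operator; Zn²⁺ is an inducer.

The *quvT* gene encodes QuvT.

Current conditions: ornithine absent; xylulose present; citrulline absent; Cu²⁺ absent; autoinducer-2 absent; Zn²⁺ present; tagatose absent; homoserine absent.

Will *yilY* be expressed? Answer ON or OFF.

Cu²⁺ is absent, so OxaC is active.
With repressor OxaC bound, *quvT* is not transcribed.
So QuvT is not produced.
Ornithine is absent, so KosM is inactive.
Required activator KosM is absent, so *gorM* is not transcribed.
So GorM is not produced.
Required activator GorM is absent, so *lomU* is not transcribed.
So LomU is not produced.
Zn²⁺ is present, so SovL is inactive.
With no repressor bound, *purF* is transcribed.
So PurF is produced and active.
With repressor PurF bound, *lomQ* is not transcribed.
So LomQ is not produced.
Autoinducer-2 is absent, so NolS is inactive.
Tagatose is absent, so PexV is inactive.
Homoserine is absent, so TemX is active.
With repressor TemX bound, *rudF* is not transcribed.
So RudF is not produced.
Citrulline is absent, so VelP is active.
Activator VelP is present, so *haxC* is transcribed.
So HaxC is produced and active.
With repressor HaxC bound, *holN* is not transcribed.
So HolN is not produced.
Required activator NolS is absent, so *yilY* is not transcribed.

OFF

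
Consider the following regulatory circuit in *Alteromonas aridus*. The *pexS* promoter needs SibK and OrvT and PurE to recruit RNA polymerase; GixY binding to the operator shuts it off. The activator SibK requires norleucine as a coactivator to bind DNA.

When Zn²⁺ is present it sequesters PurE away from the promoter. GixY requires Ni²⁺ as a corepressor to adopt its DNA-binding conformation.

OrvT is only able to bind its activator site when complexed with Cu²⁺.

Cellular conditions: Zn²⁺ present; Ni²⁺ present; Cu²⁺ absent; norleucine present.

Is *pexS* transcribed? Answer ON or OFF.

Norleucine is present, so SibK is active.
Ni²⁺ is present, so GixY is active.
Cu²⁺ is absent, so OrvT is inactive.
Zn²⁺ is present, so PurE is inactive.
With repressor GixY bound, *pexS* is not transcribed.

OFF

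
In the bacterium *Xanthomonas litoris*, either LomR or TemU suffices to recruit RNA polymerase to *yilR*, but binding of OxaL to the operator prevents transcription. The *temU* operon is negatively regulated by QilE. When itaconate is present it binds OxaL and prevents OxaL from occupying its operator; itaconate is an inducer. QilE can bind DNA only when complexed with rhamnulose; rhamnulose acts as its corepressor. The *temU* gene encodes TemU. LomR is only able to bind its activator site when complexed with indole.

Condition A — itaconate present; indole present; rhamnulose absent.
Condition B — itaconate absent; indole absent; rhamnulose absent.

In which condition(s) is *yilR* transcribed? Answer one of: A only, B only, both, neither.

A only

Condition A:
Itaconate is present, so OxaL is inactive.
Indole is present, so LomR is active.
Rhamnulose is absent, so QilE is inactive.
With no repressor bound, *temU* is transcribed.
So TemU is produced and active.
Activator LomR is present, so *yilR* is transcribed.
→ *yilR* is ON in A.
Condition B:
Itaconate is absent, so OxaL is active.
Indole is absent, so LomR is inactive.
Rhamnulose is absent, so QilE is inactive.
With no repressor bound, *temU* is transcribed.
So TemU is produced and active.
With repressor OxaL bound, *yilR* is not transcribed.
→ *yilR* is OFF in B.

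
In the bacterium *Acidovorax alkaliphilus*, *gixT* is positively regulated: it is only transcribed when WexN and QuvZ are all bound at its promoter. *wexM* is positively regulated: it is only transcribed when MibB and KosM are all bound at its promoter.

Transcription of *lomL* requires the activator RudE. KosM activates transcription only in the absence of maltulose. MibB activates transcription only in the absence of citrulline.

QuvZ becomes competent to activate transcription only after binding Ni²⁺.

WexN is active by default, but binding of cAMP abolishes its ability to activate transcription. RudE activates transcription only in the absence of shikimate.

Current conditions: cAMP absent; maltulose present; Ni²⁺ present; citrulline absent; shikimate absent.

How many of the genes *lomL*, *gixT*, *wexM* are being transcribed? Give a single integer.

Shikimate is absent, so RudE is active.
No repressor is bound and RudE is active, so *lomL* is transcribed.
→ *lomL* is ON.
cAMP is absent, so WexN is active.
Ni²⁺ is present, so QuvZ is active.
No repressor is bound and WexN and QuvZ are active, so *gixT* is transcribed.
→ *gixT* is ON.
Citrulline is absent, so MibB is active.
Maltulose is present, so KosM is inactive.
Required activator KosM is absent, so *wexM* is not transcribed.
→ *wexM* is OFF.
2 of the 3 genes are transcribed.

2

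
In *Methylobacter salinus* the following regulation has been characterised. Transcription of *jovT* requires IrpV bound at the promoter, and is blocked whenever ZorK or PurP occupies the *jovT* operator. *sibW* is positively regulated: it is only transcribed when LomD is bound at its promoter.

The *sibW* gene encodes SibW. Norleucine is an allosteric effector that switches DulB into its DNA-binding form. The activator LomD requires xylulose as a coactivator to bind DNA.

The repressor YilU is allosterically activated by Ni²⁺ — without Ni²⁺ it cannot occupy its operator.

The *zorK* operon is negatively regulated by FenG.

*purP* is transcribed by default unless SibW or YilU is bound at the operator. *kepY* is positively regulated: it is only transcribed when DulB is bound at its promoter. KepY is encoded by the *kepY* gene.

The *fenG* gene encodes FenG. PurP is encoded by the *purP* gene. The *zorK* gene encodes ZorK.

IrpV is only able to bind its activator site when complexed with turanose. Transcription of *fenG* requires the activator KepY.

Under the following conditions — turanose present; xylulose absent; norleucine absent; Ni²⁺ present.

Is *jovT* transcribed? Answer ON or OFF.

Turanose is present, so IrpV is active.
Norleucine is absent, so DulB is inactive.
Required activator DulB is absent, so *kepY* is not transcribed.
So KepY is not produced.
Required activator KepY is absent, so *fenG* is not transcribed.
So FenG is not produced.
With no repressor bound, *zorK* is transcribed.
So ZorK is produced and active.
Xylulose is absent, so LomD is inactive.
Required activator LomD is absent, so *sibW* is not transcribed.
So SibW is not produced.
Ni²⁺ is present, so YilU is active.
With repressor YilU bound, *purP* is not transcribed.
So PurP is not produced.
With repressor ZorK bound, *jovT* is not transcribed.

OFF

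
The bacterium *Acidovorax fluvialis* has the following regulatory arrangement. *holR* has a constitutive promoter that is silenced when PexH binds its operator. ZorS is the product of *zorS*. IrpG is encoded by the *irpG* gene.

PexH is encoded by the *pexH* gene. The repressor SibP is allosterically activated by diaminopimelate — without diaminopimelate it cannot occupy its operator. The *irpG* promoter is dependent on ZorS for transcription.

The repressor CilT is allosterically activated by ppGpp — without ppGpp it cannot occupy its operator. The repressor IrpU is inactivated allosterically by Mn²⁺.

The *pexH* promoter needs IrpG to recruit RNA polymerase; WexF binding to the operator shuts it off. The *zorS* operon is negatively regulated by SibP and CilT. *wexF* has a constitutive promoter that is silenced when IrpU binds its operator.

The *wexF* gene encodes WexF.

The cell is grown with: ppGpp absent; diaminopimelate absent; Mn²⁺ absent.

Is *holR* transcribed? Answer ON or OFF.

Diaminopimelate is absent, so SibP is inactive.
ppGpp is absent, so CilT is inactive.
With no repressor bound, *zorS* is transcribed.
So ZorS is produced and active.
No repressor is bound and ZorS is active, so *irpG* is transcribed.
So IrpG is produced and active.
Mn²⁺ is absent, so IrpU is active.
With repressor IrpU bound, *wexF* is not transcribed.
So WexF is not produced.
No repressor is bound and IrpG is active, so *pexH* is transcribed.
So PexH is produced and active.
With repressor PexH bound, *holR* is not transcribed.

OFF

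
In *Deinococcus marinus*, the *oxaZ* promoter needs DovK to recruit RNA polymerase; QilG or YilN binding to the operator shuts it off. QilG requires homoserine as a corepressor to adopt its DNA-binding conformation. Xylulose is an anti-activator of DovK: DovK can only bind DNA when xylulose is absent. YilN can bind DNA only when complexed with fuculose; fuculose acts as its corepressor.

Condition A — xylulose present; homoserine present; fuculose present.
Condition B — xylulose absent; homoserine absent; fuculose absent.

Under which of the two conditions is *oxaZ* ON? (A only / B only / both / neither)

B only

Condition A:
Xylulose is present, so DovK is inactive.
Homoserine is present, so QilG is active.
Fuculose is present, so YilN is active.
With repressor QilG bound, *oxaZ* is not transcribed.
→ *oxaZ* is OFF in A.
Condition B:
Xylulose is absent, so DovK is active.
Homoserine is absent, so QilG is inactive.
Fuculose is absent, so YilN is inactive.
No repressor is bound and DovK is active, so *oxaZ* is transcribed.
→ *oxaZ* is ON in B.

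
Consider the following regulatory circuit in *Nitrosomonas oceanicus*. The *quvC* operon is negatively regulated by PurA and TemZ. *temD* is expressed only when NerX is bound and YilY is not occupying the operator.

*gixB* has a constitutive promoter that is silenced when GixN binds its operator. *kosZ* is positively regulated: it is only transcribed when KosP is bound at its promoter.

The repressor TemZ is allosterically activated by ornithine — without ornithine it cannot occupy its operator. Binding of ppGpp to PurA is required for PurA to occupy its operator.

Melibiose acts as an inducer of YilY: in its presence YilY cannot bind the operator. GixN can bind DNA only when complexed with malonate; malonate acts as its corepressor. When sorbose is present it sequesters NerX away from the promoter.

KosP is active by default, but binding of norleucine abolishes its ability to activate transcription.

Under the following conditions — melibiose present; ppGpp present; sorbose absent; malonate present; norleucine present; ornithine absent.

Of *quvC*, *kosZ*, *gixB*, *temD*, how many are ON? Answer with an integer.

1

ppGpp is present, so PurA is active.
Ornithine is absent, so TemZ is inactive.
With repressor PurA bound, *quvC* is not transcribed.
→ *quvC* is OFF.
Norleucine is present, so KosP is inactive.
Required activator KosP is absent, so *kosZ* is not transcribed.
→ *kosZ* is OFF.
Malonate is present, so GixN is active.
With repressor GixN bound, *gixB* is not transcribed.
→ *gixB* is OFF.
Sorbose is absent, so NerX is active.
Melibiose is present, so YilY is inactive.
No repressor is bound and NerX is active, so *temD* is transcribed.
→ *temD* is ON.
1 of the 4 genes is transcribed.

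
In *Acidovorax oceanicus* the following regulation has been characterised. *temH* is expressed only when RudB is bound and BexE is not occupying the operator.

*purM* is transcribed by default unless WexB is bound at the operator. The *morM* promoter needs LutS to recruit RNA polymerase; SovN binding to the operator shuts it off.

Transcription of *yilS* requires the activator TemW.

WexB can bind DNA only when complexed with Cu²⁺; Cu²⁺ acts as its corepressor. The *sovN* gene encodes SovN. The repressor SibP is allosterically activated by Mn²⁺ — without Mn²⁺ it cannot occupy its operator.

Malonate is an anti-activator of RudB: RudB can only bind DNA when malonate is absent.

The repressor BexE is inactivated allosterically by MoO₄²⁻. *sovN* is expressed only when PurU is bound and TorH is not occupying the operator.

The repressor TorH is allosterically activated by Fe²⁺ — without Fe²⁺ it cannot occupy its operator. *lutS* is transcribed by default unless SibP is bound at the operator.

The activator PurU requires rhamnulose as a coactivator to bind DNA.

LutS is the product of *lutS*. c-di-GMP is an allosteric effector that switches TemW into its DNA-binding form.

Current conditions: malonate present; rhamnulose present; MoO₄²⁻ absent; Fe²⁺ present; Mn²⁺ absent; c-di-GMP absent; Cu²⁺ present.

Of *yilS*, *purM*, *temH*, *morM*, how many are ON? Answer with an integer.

1

c-di-GMP is absent, so TemW is inactive.
Required activator TemW is absent, so *yilS* is not transcribed.
→ *yilS* is OFF.
Cu²⁺ is present, so WexB is active.
With repressor WexB bound, *purM* is not transcribed.
→ *purM* is OFF.
MoO₄²⁻ is absent, so BexE is active.
Malonate is present, so RudB is inactive.
With repressor BexE bound, *temH* is not transcribed.
→ *temH* is OFF.
Mn²⁺ is absent, so SibP is inactive.
With no repressor bound, *lutS* is transcribed.
So LutS is produced and active.
Fe²⁺ is present, so TorH is active.
Rhamnulose is present, so PurU is active.
With repressor TorH bound, *sovN* is not transcribed.
So SovN is not produced.
No repressor is bound and LutS is active, so *morM* is transcribed.
→ *morM* is ON.
1 of the 4 genes is transcribed.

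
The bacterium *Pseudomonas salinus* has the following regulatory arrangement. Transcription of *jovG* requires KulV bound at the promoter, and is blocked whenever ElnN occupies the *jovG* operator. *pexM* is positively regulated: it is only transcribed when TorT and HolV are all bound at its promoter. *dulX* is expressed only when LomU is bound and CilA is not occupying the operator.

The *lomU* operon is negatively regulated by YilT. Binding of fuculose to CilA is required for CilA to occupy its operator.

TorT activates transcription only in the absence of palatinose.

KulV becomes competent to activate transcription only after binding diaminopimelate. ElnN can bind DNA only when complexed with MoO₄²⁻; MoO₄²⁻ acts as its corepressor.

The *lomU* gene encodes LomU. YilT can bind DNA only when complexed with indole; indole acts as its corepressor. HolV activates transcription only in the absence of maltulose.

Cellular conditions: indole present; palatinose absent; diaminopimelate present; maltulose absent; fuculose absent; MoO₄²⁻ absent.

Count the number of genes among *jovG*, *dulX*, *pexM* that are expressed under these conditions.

2

MoO₄²⁻ is absent, so ElnN is inactive.
Diaminopimelate is present, so KulV is active.
No repressor is bound and KulV is active, so *jovG* is transcribed.
→ *jovG* is ON.
Indole is present, so YilT is active.
With repressor YilT bound, *lomU* is not transcribed.
So LomU is not produced.
Fuculose is absent, so CilA is inactive.
Required activator LomU is absent, so *dulX* is not transcribed.
→ *dulX* is OFF.
Palatinose is absent, so TorT is active.
Maltulose is absent, so HolV is active.
No repressor is bound and TorT and HolV are active, so *pexM* is transcribed.
→ *pexM* is ON.
2 of the 3 genes are transcribed.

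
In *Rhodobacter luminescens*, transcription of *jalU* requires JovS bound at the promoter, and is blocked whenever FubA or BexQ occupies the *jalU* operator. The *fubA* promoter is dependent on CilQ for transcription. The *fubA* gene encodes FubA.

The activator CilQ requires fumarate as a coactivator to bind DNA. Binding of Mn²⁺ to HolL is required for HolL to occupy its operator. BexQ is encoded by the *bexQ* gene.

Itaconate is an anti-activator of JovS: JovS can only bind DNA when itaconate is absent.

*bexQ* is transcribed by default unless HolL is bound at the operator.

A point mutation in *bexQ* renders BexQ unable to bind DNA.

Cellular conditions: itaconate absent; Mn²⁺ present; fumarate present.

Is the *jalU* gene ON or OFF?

OFF

Fumarate is present, so CilQ is active.
No repressor is bound and CilQ is active, so *fubA* is transcribed.
So FubA is produced and active.
BexQ is non-functional in this strain, so it has no effect.
Itaconate is absent, so JovS is active.
With repressor FubA bound, *jalU* is not transcribed.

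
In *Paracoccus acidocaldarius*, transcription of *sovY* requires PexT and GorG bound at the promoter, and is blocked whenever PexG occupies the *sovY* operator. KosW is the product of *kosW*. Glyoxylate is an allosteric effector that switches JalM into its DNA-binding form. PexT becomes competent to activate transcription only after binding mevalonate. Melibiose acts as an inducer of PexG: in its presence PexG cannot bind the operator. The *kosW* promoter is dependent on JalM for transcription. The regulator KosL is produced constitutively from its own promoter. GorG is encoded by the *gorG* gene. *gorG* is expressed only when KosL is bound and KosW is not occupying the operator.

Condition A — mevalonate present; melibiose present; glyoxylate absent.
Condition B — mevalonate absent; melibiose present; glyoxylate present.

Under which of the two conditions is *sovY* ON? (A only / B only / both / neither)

A only

Condition A:
Mevalonate is present, so PexT is active.
Melibiose is present, so PexG is inactive.
KosL is produced constitutively and is active.
Glyoxylate is absent, so JalM is inactive.
Required activator JalM is absent, so *kosW* is not transcribed.
So KosW is not produced.
No repressor is bound and KosL is active, so *gorG* is transcribed.
So GorG is produced and active.
No repressor is bound and PexT and GorG are active, so *sovY* is transcribed.
→ *sovY* is ON in A.
Condition B:
Mevalonate is absent, so PexT is inactive.
Melibiose is present, so PexG is inactive.
KosL is produced constitutively and is active.
Glyoxylate is present, so JalM is active.
No repressor is bound and JalM is active, so *kosW* is transcribed.
So KosW is produced and active.
With repressor KosW bound, *gorG* is not transcribed.
So GorG is not produced.
Required activator PexT is absent, so *sovY* is not transcribed.
→ *sovY* is OFF in B.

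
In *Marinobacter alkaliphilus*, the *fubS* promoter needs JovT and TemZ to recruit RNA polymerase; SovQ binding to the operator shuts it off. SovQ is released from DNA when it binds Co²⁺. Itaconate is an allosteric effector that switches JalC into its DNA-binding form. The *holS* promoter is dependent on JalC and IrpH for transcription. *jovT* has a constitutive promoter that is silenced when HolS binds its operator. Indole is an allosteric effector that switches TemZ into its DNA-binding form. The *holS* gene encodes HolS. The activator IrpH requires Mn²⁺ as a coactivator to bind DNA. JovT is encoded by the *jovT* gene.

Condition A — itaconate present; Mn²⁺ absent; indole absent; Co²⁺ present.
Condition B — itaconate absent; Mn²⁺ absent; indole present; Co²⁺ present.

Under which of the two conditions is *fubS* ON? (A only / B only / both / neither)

B only

Condition A:
Itaconate is present, so JalC is active.
Mn²⁺ is absent, so IrpH is inactive.
Required activator IrpH is absent, so *holS* is not transcribed.
So HolS is not produced.
With no repressor bound, *jovT* is transcribed.
So JovT is produced and active.
Indole is absent, so TemZ is inactive.
Co²⁺ is present, so SovQ is inactive.
Required activator TemZ is absent, so *fubS* is not transcribed.
→ *fubS* is OFF in A.
Condition B:
Itaconate is absent, so JalC is inactive.
Mn²⁺ is absent, so IrpH is inactive.
Required activator JalC is absent, so *holS* is not transcribed.
So HolS is not produced.
With no repressor bound, *jovT* is transcribed.
So JovT is produced and active.
Indole is present, so TemZ is active.
Co²⁺ is present, so SovQ is inactive.
No repressor is bound and JovT and TemZ are active, so *fubS* is transcribed.
→ *fubS* is ON in B.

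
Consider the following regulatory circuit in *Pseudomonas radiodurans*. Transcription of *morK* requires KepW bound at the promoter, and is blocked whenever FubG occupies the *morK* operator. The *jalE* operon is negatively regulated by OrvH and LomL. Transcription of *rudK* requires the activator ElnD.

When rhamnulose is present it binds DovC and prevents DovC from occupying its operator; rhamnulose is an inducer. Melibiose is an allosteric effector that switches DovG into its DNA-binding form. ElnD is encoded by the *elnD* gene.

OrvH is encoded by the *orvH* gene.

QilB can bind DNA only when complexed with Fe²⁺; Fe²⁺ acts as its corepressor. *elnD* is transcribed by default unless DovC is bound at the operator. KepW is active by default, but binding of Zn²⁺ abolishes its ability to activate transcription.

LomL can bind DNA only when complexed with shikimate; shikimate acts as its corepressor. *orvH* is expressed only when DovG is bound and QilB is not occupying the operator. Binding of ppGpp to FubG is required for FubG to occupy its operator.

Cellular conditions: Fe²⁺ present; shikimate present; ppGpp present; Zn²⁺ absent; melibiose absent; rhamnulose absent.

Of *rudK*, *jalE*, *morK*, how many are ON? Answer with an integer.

0

Rhamnulose is absent, so DovC is active.
With repressor DovC bound, *elnD* is not transcribed.
So ElnD is not produced.
Required activator ElnD is absent, so *rudK* is not transcribed.
→ *rudK* is OFF.
Fe²⁺ is present, so QilB is active.
Melibiose is absent, so DovG is inactive.
With repressor QilB bound, *orvH* is not transcribed.
So OrvH is not produced.
Shikimate is present, so LomL is active.
With repressor LomL bound, *jalE* is not transcribed.
→ *jalE* is OFF.
Zn²⁺ is absent, so KepW is active.
ppGpp is present, so FubG is active.
With repressor FubG bound, *morK* is not transcribed.
→ *morK* is OFF.
0 of the 3 genes are transcribed.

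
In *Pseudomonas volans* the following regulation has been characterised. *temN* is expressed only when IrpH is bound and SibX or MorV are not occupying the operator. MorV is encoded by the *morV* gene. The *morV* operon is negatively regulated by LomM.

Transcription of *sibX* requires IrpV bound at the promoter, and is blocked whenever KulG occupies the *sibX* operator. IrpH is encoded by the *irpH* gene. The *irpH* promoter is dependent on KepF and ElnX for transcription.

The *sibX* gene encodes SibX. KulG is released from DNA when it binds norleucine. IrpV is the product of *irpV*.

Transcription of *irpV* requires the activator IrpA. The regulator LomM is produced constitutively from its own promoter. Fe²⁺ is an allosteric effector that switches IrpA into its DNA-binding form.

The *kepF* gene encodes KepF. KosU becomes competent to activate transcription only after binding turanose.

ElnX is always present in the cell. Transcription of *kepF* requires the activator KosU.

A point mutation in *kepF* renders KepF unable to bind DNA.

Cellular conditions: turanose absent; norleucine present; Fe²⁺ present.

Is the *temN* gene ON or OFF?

Norleucine is present, so KulG is inactive.
Fe²⁺ is present, so IrpA is active.
No repressor is bound and IrpA is active, so *irpV* is transcribed.
So IrpV is produced and active.
No repressor is bound and IrpV is active, so *sibX* is transcribed.
So SibX is produced and active.
LomM is produced constitutively and is active.
With repressor LomM bound, *morV* is not transcribed.
So MorV is not produced.
KepF is non-functional in this strain, so it has no effect.
ElnX is produced constitutively and is active.
Required activator KepF is absent, so *irpH* is not transcribed.
So IrpH is not produced.
With repressor SibX bound, *temN* is not transcribed.

OFF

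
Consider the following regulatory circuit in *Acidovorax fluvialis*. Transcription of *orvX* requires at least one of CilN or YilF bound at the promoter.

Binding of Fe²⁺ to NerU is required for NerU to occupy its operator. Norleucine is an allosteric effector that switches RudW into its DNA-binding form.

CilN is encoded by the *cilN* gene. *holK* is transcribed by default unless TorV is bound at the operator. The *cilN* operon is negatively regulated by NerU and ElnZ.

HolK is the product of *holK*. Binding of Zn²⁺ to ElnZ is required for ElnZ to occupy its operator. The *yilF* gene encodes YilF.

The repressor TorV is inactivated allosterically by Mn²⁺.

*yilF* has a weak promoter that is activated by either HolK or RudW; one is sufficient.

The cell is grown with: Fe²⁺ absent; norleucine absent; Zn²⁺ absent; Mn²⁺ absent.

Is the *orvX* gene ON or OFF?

Fe²⁺ is absent, so NerU is inactive.
Zn²⁺ is absent, so ElnZ is inactive.
With no repressor bound, *cilN* is transcribed.
So CilN is produced and active.
Mn²⁺ is absent, so TorV is active.
With repressor TorV bound, *holK* is not transcribed.
So HolK is not produced.
Norleucine is absent, so RudW is inactive.
No activator is available at the *yilF* promoter, so *yilF* is not transcribed.
So YilF is not produced.
Activator CilN is present, so *orvX* is transcribed.

ON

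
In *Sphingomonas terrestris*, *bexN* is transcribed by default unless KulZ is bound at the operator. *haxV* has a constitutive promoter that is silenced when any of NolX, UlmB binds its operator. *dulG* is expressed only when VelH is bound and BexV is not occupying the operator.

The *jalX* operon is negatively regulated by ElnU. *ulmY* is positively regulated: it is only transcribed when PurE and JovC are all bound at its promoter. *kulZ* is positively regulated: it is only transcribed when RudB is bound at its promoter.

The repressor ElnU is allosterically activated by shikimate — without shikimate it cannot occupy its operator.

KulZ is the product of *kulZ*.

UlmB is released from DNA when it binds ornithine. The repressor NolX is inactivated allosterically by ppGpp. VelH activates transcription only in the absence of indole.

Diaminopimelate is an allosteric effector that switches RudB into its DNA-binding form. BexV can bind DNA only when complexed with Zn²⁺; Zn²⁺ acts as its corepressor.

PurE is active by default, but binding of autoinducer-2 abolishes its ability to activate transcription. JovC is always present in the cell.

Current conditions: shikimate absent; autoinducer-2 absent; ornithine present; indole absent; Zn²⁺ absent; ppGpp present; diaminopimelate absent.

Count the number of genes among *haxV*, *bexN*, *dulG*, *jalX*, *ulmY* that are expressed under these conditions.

5

ppGpp is present, so NolX is inactive.
Ornithine is present, so UlmB is inactive.
With no repressor bound, *haxV* is transcribed.
→ *haxV* is ON.
Diaminopimelate is absent, so RudB is inactive.
Required activator RudB is absent, so *kulZ* is not transcribed.
So KulZ is not produced.
With no repressor bound, *bexN* is transcribed.
→ *bexN* is ON.
Zn²⁺ is absent, so BexV is inactive.
Indole is absent, so VelH is active.
No repressor is bound and VelH is active, so *dulG* is transcribed.
→ *dulG* is ON.
Shikimate is absent, so ElnU is inactive.
With no repressor bound, *jalX* is transcribed.
→ *jalX* is ON.
Autoinducer-2 is absent, so PurE is active.
JovC is produced constitutively and is active.
No repressor is bound and PurE and JovC are active, so *ulmY* is transcribed.
→ *ulmY* is ON.
5 of the 5 genes are transcribed.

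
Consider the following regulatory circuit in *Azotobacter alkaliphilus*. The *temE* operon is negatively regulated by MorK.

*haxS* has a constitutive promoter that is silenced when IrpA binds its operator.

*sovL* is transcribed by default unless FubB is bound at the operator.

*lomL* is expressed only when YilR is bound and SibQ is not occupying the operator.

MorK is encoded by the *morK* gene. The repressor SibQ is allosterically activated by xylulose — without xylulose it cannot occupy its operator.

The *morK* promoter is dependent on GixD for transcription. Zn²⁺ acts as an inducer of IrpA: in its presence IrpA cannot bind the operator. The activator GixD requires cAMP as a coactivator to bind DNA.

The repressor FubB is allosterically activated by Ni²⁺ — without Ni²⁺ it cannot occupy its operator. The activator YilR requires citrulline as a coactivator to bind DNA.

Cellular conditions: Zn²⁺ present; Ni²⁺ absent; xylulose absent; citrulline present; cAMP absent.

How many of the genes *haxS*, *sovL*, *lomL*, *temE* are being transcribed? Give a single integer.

4

Zn²⁺ is present, so IrpA is inactive.
With no repressor bound, *haxS* is transcribed.
→ *haxS* is ON.
Ni²⁺ is absent, so FubB is inactive.
With no repressor bound, *sovL* is transcribed.
→ *sovL* is ON.
Citrulline is present, so YilR is active.
Xylulose is absent, so SibQ is inactive.
No repressor is bound and YilR is active, so *lomL* is transcribed.
→ *lomL* is ON.
cAMP is absent, so GixD is inactive.
Required activator GixD is absent, so *morK* is not transcribed.
So MorK is not produced.
With no repressor bound, *temE* is transcribed.
→ *temE* is ON.
4 of the 4 genes are transcribed.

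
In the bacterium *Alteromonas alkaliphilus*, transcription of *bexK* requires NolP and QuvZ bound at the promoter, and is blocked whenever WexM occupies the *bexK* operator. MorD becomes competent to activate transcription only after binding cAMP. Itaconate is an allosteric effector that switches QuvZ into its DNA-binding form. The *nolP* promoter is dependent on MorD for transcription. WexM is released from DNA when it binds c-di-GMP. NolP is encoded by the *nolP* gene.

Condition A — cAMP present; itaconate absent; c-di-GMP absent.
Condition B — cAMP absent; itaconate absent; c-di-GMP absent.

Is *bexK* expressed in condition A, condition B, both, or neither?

neither

Condition A:
cAMP is present, so MorD is active.
No repressor is bound and MorD is active, so *nolP* is transcribed.
So NolP is produced and active.
Itaconate is absent, so QuvZ is inactive.
c-di-GMP is absent, so WexM is active.
With repressor WexM bound, *bexK* is not transcribed.
→ *bexK* is OFF in A.
Condition B:
cAMP is absent, so MorD is inactive.
Required activator MorD is absent, so *nolP* is not transcribed.
So NolP is not produced.
Itaconate is absent, so QuvZ is inactive.
c-di-GMP is absent, so WexM is active.
With repressor WexM bound, *bexK* is not transcribed.
→ *bexK* is OFF in B.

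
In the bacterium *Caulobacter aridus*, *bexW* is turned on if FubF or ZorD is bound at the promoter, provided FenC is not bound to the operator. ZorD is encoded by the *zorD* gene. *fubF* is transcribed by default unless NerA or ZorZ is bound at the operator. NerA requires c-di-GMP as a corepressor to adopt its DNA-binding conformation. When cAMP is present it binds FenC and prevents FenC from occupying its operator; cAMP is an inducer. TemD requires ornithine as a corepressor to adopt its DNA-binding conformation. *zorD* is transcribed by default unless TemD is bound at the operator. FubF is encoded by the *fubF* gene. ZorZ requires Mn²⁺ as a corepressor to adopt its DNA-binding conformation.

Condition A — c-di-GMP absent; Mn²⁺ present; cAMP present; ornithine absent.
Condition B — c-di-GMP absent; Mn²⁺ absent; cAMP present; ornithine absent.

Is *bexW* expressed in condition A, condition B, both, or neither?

both

Condition A:
c-di-GMP is absent, so NerA is inactive.
Mn²⁺ is present, so ZorZ is active.
With repressor ZorZ bound, *fubF* is not transcribed.
So FubF is not produced.
cAMP is present, so FenC is inactive.
Ornithine is absent, so TemD is inactive.
With no repressor bound, *zorD* is transcribed.
So ZorD is produced and active.
Activator ZorD is present, so *bexW* is transcribed.
→ *bexW* is ON in A.
Condition B:
c-di-GMP is absent, so NerA is inactive.
Mn²⁺ is absent, so ZorZ is inactive.
With no repressor bound, *fubF* is transcribed.
So FubF is produced and active.
cAMP is present, so FenC is inactive.
Ornithine is absent, so TemD is inactive.
With no repressor bound, *zorD* is transcribed.
So ZorD is produced and active.
Activator FubF is present, so *bexW* is transcribed.
→ *bexW* is ON in B.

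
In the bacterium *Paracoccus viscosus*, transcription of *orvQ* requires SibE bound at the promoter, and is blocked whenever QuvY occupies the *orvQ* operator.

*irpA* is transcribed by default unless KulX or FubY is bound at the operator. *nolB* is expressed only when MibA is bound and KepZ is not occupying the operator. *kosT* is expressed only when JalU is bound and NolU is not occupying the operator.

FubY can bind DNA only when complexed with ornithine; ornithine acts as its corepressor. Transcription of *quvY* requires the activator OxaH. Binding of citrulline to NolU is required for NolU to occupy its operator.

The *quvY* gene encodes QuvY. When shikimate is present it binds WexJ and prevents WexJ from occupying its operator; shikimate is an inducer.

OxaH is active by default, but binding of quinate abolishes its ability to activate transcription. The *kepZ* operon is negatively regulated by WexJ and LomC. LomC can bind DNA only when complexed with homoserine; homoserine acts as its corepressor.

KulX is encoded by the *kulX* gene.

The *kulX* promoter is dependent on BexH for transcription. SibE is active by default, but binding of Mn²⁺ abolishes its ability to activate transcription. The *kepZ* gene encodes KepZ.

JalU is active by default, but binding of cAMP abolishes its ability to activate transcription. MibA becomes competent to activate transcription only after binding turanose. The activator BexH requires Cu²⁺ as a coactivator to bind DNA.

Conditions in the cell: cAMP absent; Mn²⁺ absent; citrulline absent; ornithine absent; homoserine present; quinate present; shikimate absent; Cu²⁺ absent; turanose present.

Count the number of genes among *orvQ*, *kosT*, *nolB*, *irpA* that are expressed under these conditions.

4

Quinate is present, so OxaH is inactive.
Required activator OxaH is absent, so *quvY* is not transcribed.
So QuvY is not produced.
Mn²⁺ is absent, so SibE is active.
No repressor is bound and SibE is active, so *orvQ* is transcribed.
→ *orvQ* is ON.
Citrulline is absent, so NolU is inactive.
cAMP is absent, so JalU is active.
No repressor is bound and JalU is active, so *kosT* is transcribed.
→ *kosT* is ON.
Shikimate is absent, so WexJ is active.
Homoserine is present, so LomC is active.
With repressor WexJ bound, *kepZ* is not transcribed.
So KepZ is not produced.
Turanose is present, so MibA is active.
No repressor is bound and MibA is active, so *nolB* is transcribed.
→ *nolB* is ON.
Cu²⁺ is absent, so BexH is inactive.
Required activator BexH is absent, so *kulX* is not transcribed.
So KulX is not produced.
Ornithine is absent, so FubY is inactive.
With no repressor bound, *irpA* is transcribed.
→ *irpA* is ON.
4 of the 4 genes are transcribed.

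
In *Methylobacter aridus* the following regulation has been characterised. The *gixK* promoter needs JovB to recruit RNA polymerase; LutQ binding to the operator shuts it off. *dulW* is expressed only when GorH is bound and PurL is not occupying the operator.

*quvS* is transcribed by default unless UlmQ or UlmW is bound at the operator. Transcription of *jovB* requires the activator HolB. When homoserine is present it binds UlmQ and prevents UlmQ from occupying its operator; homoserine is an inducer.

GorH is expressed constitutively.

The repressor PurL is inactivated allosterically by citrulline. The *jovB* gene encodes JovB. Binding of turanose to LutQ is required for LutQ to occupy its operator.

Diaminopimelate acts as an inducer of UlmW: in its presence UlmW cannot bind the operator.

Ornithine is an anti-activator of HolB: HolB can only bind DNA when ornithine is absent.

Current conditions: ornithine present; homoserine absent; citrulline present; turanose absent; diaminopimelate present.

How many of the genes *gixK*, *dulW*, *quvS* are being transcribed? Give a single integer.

Ornithine is present, so HolB is inactive.
Required activator HolB is absent, so *jovB* is not transcribed.
So JovB is not produced.
Turanose is absent, so LutQ is inactive.
Required activator JovB is absent, so *gixK* is not transcribed.
→ *gixK* is OFF.
GorH is produced constitutively and is active.
Citrulline is present, so PurL is inactive.
No repressor is bound and GorH is active, so *dulW* is transcribed.
→ *dulW* is ON.
Homoserine is absent, so UlmQ is active.
Diaminopimelate is present, so UlmW is inactive.
With repressor UlmQ bound, *quvS* is not transcribed.
→ *quvS* is OFF.
1 of the 3 genes is transcribed.

1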